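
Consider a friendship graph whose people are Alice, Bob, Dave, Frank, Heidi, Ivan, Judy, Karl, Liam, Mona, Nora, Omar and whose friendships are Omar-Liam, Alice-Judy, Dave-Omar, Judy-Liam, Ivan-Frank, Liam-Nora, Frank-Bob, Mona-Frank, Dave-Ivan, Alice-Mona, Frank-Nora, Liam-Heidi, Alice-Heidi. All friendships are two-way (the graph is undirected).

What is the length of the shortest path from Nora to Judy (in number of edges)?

2

Distance 0: Nora.
Distance 1: Frank, Liam.
Distance 2: Bob, Heidi, Ivan, Judy, Mona, Omar — contains Judy.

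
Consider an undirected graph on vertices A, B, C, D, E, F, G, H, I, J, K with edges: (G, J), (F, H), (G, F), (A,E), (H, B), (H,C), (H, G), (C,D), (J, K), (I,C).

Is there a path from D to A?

Explore from D.
Distance 1: reach C.
Distance 2: reach H, I.
Distance 3: reach B, F, G.
Distance 4: reach J.
Distance 5: reach K.
The search is exhausted without reaching A; it lies in a different component.

No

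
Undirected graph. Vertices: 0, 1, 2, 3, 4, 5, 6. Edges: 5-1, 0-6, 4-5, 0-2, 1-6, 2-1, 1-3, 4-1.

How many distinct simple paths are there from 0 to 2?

0–2
0–6–1–2

2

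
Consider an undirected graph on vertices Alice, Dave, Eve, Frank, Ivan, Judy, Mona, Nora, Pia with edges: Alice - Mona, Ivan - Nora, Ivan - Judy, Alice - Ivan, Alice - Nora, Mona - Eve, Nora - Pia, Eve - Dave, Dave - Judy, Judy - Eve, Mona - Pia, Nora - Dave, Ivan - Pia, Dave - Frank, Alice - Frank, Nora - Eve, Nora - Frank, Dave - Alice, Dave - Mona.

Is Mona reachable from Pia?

Yes

Explore from Pia.
Distance 1: reach Ivan, Mona, Nora.
Found Mona.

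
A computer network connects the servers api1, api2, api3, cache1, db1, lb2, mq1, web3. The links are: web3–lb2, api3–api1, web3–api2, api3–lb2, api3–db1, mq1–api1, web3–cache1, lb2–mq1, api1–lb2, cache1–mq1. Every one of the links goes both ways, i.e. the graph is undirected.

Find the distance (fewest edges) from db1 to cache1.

Distance 0: db1.
Distance 1: api3.
Distance 2: api1, lb2.
Distance 3: mq1, web3.
Distance 4: api2, cache1 — contains cache1.

4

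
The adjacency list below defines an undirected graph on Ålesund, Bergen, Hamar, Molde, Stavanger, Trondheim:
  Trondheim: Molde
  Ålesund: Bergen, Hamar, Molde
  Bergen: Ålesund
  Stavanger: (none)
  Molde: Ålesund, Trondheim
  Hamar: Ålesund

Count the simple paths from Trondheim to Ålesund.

Trondheim–Molde–Ålesund

1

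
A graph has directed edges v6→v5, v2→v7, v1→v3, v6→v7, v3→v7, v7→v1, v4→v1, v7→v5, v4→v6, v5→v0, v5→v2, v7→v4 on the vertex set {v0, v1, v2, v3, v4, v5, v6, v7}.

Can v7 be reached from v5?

Explore from v5.
Distance 1: reach v0, v2.
Distance 2: reach v7.
Found v7.

Yes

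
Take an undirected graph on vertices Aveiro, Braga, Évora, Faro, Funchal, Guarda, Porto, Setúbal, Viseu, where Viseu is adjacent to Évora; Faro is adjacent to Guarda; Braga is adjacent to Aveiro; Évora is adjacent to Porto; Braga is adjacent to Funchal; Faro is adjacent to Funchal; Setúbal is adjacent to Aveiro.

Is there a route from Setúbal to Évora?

No

Explore from Setúbal.
Distance 1: reach Aveiro.
Distance 2: reach Braga.
Distance 3: reach Funchal.
Distance 4: reach Faro.
Distance 5: reach Guarda.
The search is exhausted without reaching Évora; it lies in a different component.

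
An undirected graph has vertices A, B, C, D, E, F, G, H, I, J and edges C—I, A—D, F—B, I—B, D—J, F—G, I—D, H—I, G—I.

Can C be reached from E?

E has no edges, so nothing is reachable from it.

No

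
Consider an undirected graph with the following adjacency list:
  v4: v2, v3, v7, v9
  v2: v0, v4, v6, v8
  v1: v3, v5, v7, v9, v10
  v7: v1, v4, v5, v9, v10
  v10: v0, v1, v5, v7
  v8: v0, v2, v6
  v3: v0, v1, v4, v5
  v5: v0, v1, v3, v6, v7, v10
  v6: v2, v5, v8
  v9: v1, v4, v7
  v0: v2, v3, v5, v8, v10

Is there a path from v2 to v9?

Explore from v2.
Distance 1: reach v0, v4, v6, v8.
Distance 2: reach v3, v5, v7, v9, v10.
Found v9.

Yes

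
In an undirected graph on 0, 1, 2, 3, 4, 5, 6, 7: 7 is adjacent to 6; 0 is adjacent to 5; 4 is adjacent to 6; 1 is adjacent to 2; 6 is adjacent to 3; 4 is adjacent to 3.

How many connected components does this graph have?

3

From 0: component {0, 5}.
From 1: component {1, 2}.
From 3: component {3, 4, 6, 7}.
That's 3 components.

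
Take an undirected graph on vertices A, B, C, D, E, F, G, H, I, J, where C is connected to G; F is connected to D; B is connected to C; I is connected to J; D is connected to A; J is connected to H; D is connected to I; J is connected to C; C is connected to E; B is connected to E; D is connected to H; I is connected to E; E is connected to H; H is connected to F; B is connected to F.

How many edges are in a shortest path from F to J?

Distance 0: F.
Distance 1: B, D, H.
Distance 2: A, C, E, I, J — contains J.

2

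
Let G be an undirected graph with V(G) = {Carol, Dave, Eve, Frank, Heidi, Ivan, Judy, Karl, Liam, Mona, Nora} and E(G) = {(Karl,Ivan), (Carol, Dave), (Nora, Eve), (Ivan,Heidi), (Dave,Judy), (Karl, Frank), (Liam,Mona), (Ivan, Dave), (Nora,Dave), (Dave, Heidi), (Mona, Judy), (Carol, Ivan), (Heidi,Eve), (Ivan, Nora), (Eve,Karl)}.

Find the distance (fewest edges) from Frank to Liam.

6

Distance 0: Frank.
Distance 1: Karl.
Distance 2: Eve, Ivan.
Distance 3: Carol, Dave, Heidi, Nora.
Distance 4: Judy.
Distance 5: Mona.
Distance 6: Liam — contains Liam.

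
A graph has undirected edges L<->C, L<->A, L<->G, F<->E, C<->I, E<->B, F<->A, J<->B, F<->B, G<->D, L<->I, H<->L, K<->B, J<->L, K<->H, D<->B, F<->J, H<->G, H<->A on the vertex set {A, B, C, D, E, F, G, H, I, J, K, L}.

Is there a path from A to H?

Explore from A.
Distance 1: reach F, H, L.
Found H.

Yes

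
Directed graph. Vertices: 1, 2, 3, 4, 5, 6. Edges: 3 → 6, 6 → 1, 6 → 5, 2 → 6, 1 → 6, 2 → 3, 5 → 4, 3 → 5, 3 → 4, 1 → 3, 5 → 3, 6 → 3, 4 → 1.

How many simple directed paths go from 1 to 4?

7

1→3→4
1→3→5→4
1→3→6→5→4
1→6→3→4
1→6→3→5→4
1→6→5→3→4
1→6→5→4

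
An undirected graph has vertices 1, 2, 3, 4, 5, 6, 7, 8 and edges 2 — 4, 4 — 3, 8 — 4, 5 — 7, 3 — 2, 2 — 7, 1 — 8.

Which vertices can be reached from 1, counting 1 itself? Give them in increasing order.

Start at 1.
Its neighbours: 8.
Then their neighbours: 4.
Then next layer: 2, 3.
Then next layer: 7.
Then next layer: 5.
Nothing further is reachable.

1, 2, 3, 4, 5, 7, 8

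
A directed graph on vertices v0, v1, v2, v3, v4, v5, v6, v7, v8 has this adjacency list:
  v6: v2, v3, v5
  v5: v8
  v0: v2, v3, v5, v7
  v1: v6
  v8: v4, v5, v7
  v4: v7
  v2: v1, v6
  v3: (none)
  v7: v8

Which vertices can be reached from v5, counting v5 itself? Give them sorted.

Start at v5.
Its neighbours: v8.
Then their neighbours: v4, v7.
Nothing further is reachable.

v4, v5, v7, v8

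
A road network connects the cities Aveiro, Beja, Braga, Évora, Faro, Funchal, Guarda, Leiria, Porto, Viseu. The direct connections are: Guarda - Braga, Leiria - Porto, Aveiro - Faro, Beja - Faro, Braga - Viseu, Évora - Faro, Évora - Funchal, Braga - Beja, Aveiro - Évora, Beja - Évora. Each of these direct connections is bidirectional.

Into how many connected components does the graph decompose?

2

From Aveiro: component {Aveiro, Beja, Braga, Évora, Faro, Funchal, Guarda, Viseu}.
From Leiria: component {Leiria, Porto}.
That's 2 components.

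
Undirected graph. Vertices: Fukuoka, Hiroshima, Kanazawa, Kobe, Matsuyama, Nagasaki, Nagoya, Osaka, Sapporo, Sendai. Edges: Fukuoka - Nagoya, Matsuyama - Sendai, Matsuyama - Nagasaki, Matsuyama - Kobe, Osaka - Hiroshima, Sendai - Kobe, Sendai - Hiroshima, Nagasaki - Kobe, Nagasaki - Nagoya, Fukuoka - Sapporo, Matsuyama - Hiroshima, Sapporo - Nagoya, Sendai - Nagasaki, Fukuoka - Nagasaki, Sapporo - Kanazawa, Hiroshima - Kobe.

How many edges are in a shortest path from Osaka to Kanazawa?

Distance 0: Osaka.
Distance 1: Hiroshima.
Distance 2: Kobe, Matsuyama, Sendai.
Distance 3: Nagasaki.
Distance 4: Fukuoka, Nagoya.
Distance 5: Sapporo.
Distance 6: Kanazawa — contains Kanazawa.

6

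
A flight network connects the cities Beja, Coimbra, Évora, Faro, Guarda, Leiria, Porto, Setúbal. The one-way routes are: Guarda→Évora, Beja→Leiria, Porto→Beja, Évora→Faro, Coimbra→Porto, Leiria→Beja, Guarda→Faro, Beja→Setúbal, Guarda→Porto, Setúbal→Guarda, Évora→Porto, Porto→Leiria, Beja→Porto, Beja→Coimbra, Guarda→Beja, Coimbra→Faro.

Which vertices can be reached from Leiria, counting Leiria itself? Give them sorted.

Beja, Coimbra, Évora, Faro, Guarda, Leiria, Porto, Setúbal

Start at Leiria.
Its neighbours: Beja.
Then their neighbours: Coimbra, Porto, Setúbal.
Then next layer: Faro, Guarda.
Then next layer: Évora.
Every vertex is now reached.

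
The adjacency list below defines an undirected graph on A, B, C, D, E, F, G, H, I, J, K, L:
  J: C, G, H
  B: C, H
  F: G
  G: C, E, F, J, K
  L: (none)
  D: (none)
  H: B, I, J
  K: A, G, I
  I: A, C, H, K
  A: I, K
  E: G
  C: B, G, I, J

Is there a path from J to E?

Yes

Explore from J.
Distance 1: reach C, G, H.
Distance 2: reach B, E, F, I, K.
Found E.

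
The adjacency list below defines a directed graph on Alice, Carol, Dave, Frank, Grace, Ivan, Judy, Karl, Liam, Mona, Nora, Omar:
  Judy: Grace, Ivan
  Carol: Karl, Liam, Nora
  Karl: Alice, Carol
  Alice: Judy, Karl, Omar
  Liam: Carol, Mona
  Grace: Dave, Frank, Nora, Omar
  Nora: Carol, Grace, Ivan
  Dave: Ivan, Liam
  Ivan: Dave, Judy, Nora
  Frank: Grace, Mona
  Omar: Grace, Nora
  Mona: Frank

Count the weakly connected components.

1

From Alice: component {Alice, Carol, Dave, Frank, Grace, Ivan, Judy, Karl, Liam, Mona, Nora, Omar}.
That's 1 component.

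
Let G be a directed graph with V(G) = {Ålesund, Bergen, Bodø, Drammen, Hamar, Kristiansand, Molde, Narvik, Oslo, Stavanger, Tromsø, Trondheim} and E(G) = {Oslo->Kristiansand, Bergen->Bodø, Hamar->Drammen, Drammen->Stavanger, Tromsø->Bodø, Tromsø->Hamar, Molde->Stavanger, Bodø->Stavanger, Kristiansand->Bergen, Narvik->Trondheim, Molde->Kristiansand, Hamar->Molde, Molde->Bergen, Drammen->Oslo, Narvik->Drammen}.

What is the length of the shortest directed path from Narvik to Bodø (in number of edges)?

Distance 0: Narvik.
Distance 1: Drammen, Trondheim.
Distance 2: Oslo, Stavanger.
Distance 3: Kristiansand.
Distance 4: Bergen.
Distance 5: Bodø — contains Bodø.

5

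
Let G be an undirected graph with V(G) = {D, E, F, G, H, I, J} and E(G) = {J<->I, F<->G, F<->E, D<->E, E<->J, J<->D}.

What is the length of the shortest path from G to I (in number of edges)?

4

Distance 0: G.
Distance 1: F.
Distance 2: E.
Distance 3: D, J.
Distance 4: I — contains I.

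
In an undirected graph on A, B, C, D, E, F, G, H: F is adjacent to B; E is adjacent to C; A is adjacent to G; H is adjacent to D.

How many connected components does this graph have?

From A: component {A, G}.
From B: component {B, F}.
From C: component {C, E}.
From D: component {D, H}.
That's 4 components.

4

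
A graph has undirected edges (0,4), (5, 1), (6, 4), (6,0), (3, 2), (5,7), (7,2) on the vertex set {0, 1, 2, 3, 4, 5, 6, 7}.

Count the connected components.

2

From 0: component {0, 4, 6}.
From 1: component {1, 2, 3, 5, 7}.
That's 2 components.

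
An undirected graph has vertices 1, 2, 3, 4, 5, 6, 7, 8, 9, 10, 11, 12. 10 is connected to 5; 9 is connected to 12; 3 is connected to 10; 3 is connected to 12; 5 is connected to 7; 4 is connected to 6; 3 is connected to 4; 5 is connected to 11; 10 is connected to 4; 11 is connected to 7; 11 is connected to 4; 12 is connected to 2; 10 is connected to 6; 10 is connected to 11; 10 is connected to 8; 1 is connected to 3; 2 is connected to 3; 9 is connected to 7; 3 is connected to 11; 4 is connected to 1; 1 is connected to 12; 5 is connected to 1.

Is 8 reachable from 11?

Yes

Explore from 11.
Distance 1: reach 3, 4, 5, 7, 10.
Distance 2: reach 1, 2, 6, 8, 9, 12.
Found 8.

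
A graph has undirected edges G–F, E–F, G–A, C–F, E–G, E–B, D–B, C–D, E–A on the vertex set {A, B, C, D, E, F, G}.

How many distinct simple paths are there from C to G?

C–D–B–E–A–G
C–D–B–E–F–G
C–D–B–E–G
C–F–E–A–G
C–F–E–G
C–F–G

6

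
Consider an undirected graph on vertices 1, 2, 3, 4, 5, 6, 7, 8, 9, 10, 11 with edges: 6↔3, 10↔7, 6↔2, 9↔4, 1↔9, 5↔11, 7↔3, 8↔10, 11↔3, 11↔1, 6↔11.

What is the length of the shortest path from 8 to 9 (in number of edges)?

Distance 0: 8.
Distance 1: 10.
Distance 2: 7.
Distance 3: 3.
Distance 4: 6, 11.
Distance 5: 1, 2, 5.
Distance 6: 9 — contains 9.

6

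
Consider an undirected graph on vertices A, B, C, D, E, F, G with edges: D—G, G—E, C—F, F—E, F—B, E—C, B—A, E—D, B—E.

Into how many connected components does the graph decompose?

From A: component {A, B, C, D, E, F, G}.
That's 1 component.

1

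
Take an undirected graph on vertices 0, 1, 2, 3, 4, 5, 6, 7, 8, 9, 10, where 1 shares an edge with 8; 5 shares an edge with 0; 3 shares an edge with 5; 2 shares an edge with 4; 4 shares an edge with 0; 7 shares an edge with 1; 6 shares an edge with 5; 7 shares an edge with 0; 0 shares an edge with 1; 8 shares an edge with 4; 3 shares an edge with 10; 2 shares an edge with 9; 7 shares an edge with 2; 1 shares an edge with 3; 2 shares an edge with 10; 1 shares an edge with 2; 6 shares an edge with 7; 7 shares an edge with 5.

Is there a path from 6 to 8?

Explore from 6.
Distance 1: reach 5, 7.
Distance 2: reach 0, 1, 2, 3.
Distance 3: reach 4, 8, 9, 10.
Found 8.

Yes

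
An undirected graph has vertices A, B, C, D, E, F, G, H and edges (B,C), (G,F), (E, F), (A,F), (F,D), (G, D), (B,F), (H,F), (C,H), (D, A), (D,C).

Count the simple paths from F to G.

F–A–D–G
F–B–C–D–G
F–D–G
F–G
F–H–C–D–G

5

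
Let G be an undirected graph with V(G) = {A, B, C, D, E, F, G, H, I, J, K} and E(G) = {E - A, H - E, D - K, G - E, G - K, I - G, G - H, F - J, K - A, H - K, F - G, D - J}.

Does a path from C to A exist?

C has no edges, so nothing is reachable from it.

No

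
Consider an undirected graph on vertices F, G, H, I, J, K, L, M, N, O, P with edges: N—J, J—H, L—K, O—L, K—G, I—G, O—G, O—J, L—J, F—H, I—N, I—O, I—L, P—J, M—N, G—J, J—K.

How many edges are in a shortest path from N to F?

3

Distance 0: N.
Distance 1: I, J, M.
Distance 2: G, H, K, L, O, P.
Distance 3: F — contains F.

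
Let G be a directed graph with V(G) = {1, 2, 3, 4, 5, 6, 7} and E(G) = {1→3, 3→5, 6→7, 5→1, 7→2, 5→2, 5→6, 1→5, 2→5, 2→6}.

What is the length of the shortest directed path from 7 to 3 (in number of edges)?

Distance 0: 7.
Distance 1: 2.
Distance 2: 5, 6.
Distance 3: 1.
Distance 4: 3 — contains 3.

4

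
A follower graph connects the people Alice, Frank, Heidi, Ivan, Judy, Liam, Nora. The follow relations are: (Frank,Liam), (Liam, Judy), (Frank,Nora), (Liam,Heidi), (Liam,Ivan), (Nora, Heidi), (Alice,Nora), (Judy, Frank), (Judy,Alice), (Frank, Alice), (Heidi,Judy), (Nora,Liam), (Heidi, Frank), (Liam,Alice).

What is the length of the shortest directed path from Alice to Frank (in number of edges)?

Distance 0: Alice.
Distance 1: Nora.
Distance 2: Heidi, Liam.
Distance 3: Frank, Ivan, Judy — contains Frank.

3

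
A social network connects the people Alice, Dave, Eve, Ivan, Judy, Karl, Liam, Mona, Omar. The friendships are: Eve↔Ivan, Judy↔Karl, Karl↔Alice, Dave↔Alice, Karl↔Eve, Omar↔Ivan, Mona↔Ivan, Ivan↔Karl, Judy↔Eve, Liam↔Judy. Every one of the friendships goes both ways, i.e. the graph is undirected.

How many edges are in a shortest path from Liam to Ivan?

3

Distance 0: Liam.
Distance 1: Judy.
Distance 2: Eve, Karl.
Distance 3: Alice, Ivan — contains Ivan.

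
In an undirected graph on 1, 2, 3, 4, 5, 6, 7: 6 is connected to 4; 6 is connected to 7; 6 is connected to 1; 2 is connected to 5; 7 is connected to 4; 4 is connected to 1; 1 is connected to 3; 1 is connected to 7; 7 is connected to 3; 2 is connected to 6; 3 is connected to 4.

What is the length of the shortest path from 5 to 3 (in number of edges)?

Distance 0: 5.
Distance 1: 2.
Distance 2: 6.
Distance 3: 1, 4, 7.
Distance 4: 3 — contains 3.

4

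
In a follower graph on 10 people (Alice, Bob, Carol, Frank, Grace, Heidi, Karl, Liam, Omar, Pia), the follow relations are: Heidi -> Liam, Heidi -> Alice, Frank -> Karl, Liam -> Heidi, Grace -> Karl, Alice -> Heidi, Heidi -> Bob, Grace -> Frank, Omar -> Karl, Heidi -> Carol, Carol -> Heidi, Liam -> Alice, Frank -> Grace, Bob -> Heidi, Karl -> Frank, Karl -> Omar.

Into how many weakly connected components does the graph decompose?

From Alice: component {Alice, Bob, Carol, Heidi, Liam}.
From Frank: component {Frank, Grace, Karl, Omar}.
From Pia: component {Pia}.
That's 3 components.

3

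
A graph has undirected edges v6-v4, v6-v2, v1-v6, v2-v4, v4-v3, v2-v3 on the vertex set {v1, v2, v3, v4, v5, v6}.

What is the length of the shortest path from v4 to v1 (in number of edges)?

2

Distance 0: v4.
Distance 1: v2, v3, v6.
Distance 2: v1 — contains v1.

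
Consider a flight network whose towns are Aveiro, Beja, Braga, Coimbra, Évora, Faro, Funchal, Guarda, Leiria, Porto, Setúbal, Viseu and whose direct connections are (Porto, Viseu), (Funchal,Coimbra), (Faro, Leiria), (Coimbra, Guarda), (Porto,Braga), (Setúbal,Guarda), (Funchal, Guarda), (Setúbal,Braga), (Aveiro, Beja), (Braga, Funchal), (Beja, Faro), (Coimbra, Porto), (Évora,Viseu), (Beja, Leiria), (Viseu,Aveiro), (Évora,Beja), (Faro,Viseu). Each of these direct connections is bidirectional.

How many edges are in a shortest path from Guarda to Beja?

5

Distance 0: Guarda.
Distance 1: Coimbra, Funchal, Setúbal.
Distance 2: Braga, Porto.
Distance 3: Viseu.
Distance 4: Aveiro, Évora, Faro.
Distance 5: Beja, Leiria — contains Beja.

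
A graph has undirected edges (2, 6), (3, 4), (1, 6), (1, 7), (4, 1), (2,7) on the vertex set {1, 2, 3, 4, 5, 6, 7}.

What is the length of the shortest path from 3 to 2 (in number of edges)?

4

Distance 0: 3.
Distance 1: 4.
Distance 2: 1.
Distance 3: 6, 7.
Distance 4: 2 — contains 2.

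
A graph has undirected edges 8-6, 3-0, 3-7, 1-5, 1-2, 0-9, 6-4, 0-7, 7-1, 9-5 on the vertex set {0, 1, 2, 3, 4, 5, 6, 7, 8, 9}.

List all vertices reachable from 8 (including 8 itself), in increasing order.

Start at 8.
Its neighbours: 6.
Then their neighbours: 4.
Nothing further is reachable.

4, 6, 8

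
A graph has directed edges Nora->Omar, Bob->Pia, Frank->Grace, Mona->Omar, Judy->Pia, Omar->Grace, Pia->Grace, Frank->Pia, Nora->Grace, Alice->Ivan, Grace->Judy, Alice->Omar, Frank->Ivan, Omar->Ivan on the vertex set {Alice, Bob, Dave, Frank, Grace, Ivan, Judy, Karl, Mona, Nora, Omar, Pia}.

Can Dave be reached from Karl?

No

Karl has no outgoing edges, so nothing is reachable from it.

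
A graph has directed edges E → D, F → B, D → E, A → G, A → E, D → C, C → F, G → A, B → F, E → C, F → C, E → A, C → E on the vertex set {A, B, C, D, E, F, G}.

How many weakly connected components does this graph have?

From A: component {A, B, C, D, E, F, G}.
That's 1 component.

1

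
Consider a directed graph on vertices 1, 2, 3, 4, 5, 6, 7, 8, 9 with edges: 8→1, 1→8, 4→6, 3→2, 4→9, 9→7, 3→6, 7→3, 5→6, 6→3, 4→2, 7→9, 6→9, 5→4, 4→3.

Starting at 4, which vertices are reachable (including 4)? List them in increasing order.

Start at 4.
Its neighbours: 2, 3, 6, 9.
Then their neighbours: 7.
Nothing further is reachable.

2, 3, 4, 6, 7, 9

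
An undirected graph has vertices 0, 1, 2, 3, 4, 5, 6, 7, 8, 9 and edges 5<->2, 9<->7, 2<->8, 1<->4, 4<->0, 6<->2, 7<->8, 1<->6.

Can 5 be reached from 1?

Explore from 1.
Distance 1: reach 4, 6.
Distance 2: reach 0, 2.
Distance 3: reach 5, 8.
Found 5.

Yes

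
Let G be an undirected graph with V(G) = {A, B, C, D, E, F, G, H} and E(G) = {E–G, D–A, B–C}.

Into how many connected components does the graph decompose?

From A: component {A, D}.
From B: component {B, C}.
From E: component {E, G}.
From F: component {F}.
From H: component {H}.
That's 5 components.

5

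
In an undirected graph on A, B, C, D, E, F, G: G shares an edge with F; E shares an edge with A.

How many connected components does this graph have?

5

From A: component {A, E}.
From B: component {B}.
From C: component {C}.
From D: component {D}.
From F: component {F, G}.
That's 5 components.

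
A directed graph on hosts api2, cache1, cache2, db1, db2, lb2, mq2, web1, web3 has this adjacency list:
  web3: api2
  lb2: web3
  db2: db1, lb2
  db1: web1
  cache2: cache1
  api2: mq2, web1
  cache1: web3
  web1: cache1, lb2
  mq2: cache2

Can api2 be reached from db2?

Explore from db2.
Distance 1: reach db1, lb2.
Distance 2: reach web1, web3.
Distance 3: reach api2, cache1.
Found api2.

Yes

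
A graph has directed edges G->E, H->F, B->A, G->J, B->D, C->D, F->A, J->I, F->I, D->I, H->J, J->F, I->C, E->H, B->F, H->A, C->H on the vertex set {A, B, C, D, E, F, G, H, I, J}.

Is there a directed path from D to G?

Explore from D.
Distance 1: reach I.
Distance 2: reach C.
Distance 3: reach H.
Distance 4: reach A, F, J.
The search from D is exhausted; no directed path reaches G.

No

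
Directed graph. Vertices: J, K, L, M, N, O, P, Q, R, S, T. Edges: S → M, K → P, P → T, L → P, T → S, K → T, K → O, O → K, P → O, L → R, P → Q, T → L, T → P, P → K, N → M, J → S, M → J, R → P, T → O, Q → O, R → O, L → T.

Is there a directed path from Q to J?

Explore from Q.
Distance 1: reach O.
Distance 2: reach K.
Distance 3: reach P, T.
Distance 4: reach L, S.
Distance 5: reach M, R.
Distance 6: reach J.
Found J.

Yes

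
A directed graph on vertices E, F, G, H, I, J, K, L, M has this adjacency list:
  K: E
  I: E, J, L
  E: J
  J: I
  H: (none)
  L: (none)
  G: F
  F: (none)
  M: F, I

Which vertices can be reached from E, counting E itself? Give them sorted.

E, I, J, L

Start at E.
Its neighbours: J.
Then their neighbours: I.
Then next layer: L.
Nothing further is reachable.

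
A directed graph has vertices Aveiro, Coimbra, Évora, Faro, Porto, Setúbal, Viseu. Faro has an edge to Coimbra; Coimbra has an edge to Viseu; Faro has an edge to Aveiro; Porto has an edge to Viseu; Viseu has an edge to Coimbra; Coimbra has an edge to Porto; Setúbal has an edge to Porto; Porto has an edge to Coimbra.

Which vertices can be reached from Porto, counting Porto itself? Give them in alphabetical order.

Start at Porto.
Its neighbours: Coimbra, Viseu.
Nothing further is reachable.

Coimbra, Porto, Viseu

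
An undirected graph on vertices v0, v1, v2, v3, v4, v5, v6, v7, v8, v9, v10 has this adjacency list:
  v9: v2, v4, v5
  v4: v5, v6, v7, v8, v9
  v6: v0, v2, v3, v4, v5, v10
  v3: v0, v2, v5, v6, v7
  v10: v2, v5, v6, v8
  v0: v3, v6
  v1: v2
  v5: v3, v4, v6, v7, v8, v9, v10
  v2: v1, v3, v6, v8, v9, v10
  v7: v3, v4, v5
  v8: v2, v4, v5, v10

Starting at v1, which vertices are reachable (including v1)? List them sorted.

Start at v1.
Its neighbours: v2.
Then their neighbours: v3, v6, v8, v9, v10.
Then next layer: v0, v4, v5, v7.
Every vertex is now reached.

v0, v1, v2, v3, v4, v5, v6, v7, v8, v9, v10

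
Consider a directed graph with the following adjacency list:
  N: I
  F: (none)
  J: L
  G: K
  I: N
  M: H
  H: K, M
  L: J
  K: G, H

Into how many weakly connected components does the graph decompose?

From F: component {F}.
From G: component {G, H, K, M}.
From I: component {I, N}.
From J: component {J, L}.
That's 4 components.

4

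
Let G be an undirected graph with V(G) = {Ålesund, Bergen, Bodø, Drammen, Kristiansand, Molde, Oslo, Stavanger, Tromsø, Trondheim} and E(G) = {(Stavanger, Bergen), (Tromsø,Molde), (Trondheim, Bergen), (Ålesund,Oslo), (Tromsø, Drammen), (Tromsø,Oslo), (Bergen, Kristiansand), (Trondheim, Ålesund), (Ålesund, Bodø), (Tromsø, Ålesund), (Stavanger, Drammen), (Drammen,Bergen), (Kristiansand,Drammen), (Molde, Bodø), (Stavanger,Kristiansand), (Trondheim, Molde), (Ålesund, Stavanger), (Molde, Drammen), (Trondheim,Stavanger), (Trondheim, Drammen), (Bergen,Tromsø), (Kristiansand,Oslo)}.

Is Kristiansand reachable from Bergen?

Explore from Bergen.
Distance 1: reach Drammen, Kristiansand, Stavanger, Tromsø, Trondheim.
Found Kristiansand.

Yes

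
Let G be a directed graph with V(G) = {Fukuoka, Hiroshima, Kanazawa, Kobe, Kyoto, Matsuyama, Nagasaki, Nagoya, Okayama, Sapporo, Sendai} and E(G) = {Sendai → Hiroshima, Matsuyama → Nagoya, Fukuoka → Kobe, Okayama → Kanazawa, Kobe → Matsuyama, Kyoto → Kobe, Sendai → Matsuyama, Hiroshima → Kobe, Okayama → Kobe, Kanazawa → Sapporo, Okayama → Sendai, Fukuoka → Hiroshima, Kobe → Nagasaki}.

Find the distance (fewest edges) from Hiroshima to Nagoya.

Distance 0: Hiroshima.
Distance 1: Kobe.
Distance 2: Matsuyama, Nagasaki.
Distance 3: Nagoya — contains Nagoya.

3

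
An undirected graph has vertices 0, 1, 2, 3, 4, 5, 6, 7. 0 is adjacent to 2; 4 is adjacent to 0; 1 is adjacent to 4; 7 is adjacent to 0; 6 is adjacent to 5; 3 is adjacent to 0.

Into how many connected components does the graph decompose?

2

From 0: component {0, 1, 2, 3, 4, 7}.
From 5: component {5, 6}.
That's 2 components.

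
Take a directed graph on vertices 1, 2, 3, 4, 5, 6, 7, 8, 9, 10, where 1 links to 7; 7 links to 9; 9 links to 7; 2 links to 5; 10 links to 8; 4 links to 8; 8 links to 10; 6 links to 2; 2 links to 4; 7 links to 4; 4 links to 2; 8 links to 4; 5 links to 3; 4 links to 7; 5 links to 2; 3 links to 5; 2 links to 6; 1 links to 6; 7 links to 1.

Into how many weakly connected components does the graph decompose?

From 1: component {1, 2, 3, 4, 5, 6, 7, 8, 9, 10}.
That's 1 component.

1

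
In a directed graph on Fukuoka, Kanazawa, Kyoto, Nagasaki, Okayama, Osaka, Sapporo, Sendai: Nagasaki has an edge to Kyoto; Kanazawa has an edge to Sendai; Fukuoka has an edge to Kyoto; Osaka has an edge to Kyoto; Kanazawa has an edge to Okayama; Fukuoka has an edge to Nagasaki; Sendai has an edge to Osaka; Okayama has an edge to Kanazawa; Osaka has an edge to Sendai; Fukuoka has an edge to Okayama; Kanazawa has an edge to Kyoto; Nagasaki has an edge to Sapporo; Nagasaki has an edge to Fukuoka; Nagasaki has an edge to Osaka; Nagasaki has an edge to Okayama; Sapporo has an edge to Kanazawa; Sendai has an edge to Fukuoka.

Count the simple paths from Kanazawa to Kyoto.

5

Kanazawa→Kyoto
Kanazawa→Sendai→Fukuoka→Kyoto
Kanazawa→Sendai→Fukuoka→Nagasaki→Kyoto
Kanazawa→Sendai→Fukuoka→Nagasaki→Osaka→Kyoto
Kanazawa→Sendai→Osaka→Kyoto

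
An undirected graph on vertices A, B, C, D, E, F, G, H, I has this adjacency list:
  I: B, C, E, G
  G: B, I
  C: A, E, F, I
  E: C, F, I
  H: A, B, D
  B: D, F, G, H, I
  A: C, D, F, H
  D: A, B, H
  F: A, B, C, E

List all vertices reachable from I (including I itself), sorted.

Start at I.
Its neighbours: B, C, E, G.
Then their neighbours: A, D, F, H.
Every vertex is now reached.

A, B, C, D, E, F, G, H, I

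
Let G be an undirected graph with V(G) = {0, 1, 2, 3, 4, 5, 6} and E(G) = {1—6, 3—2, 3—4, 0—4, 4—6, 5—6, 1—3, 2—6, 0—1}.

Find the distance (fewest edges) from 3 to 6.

2

Distance 0: 3.
Distance 1: 1, 2, 4.
Distance 2: 0, 6 — contains 6.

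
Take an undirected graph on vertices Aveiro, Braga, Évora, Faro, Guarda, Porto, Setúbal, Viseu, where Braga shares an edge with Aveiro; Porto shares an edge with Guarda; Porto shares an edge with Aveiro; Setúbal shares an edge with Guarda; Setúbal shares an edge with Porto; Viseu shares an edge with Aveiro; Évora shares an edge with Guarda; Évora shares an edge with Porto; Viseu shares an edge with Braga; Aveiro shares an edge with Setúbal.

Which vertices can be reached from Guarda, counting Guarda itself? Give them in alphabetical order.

Aveiro, Braga, Évora, Guarda, Porto, Setúbal, Viseu

Start at Guarda.
Its neighbours: Évora, Porto, Setúbal.
Then their neighbours: Aveiro.
Then next layer: Braga, Viseu.
Nothing further is reachable.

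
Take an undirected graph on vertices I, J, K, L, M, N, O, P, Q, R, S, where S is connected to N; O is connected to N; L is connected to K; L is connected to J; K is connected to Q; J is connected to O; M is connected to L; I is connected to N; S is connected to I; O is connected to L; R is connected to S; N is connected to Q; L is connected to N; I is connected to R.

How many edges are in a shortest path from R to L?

Distance 0: R.
Distance 1: I, S.
Distance 2: N.
Distance 3: L, O, Q — contains L.

3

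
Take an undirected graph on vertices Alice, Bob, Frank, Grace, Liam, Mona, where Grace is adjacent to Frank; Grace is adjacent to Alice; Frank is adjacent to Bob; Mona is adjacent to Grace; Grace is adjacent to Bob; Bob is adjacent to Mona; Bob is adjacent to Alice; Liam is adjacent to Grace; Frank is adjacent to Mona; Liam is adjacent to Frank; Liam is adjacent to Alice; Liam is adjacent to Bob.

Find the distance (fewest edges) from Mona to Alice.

2

Distance 0: Mona.
Distance 1: Bob, Frank, Grace.
Distance 2: Alice, Liam — contains Alice.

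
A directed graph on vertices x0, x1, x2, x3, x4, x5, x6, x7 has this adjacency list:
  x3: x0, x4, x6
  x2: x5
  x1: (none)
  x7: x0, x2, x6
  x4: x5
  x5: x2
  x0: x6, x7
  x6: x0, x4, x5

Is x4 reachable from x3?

Explore from x3.
Distance 1: reach x0, x4, x6.
Found x4.

Yes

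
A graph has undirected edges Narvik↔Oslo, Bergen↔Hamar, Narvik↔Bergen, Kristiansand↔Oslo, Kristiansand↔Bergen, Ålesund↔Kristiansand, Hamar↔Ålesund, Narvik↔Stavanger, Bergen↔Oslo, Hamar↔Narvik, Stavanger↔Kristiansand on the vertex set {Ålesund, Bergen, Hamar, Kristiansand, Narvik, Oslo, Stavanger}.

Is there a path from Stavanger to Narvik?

Explore from Stavanger.
Distance 1: reach Kristiansand, Narvik.
Found Narvik.

Yes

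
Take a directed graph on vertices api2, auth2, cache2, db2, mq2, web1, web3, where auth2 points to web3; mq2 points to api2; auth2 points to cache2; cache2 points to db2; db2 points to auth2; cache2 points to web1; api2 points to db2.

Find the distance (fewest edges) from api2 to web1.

Distance 0: api2.
Distance 1: db2.
Distance 2: auth2.
Distance 3: cache2, web3.
Distance 4: web1 — contains web1.

4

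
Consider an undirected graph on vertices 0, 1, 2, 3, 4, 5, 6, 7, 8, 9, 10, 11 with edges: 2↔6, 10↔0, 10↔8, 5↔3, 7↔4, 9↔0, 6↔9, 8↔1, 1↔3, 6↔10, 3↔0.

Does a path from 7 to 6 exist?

Explore from 7.
Distance 1: reach 4.
The search is exhausted without reaching 6; it lies in a different component.

No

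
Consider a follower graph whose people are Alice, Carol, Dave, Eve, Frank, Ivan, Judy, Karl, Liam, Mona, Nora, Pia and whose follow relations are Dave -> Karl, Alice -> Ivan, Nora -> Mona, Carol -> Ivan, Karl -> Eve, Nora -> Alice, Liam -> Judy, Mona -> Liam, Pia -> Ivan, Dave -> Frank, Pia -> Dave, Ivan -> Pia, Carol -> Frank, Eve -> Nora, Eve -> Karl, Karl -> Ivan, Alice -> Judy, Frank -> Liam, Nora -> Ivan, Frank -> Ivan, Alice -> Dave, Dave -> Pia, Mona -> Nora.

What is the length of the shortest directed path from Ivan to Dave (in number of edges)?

2

Distance 0: Ivan.
Distance 1: Pia.
Distance 2: Dave — contains Dave.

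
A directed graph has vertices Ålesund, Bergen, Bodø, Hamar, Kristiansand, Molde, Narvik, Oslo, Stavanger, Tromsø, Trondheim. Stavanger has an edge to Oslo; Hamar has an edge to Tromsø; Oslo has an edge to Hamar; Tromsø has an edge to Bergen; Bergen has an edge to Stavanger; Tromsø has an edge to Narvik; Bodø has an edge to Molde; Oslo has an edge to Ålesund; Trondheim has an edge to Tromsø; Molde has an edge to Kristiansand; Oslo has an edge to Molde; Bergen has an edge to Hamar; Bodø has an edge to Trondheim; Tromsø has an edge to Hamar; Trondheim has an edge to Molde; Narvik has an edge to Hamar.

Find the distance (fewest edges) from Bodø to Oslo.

Distance 0: Bodø.
Distance 1: Molde, Trondheim.
Distance 2: Kristiansand, Tromsø.
Distance 3: Bergen, Hamar, Narvik.
Distance 4: Stavanger.
Distance 5: Oslo — contains Oslo.

5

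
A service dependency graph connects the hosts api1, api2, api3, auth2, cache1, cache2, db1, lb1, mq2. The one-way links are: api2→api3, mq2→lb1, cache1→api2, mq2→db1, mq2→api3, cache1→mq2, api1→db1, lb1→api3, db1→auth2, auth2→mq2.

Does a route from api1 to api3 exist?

Yes

Explore from api1.
Distance 1: reach db1.
Distance 2: reach auth2.
Distance 3: reach mq2.
Distance 4: reach api3, lb1.
Found api3.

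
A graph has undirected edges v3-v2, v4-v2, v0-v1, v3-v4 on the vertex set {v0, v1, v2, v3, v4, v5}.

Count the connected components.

3

From v0: component {v0, v1}.
From v2: component {v2, v3, v4}.
From v5: component {v5}.
That's 3 components.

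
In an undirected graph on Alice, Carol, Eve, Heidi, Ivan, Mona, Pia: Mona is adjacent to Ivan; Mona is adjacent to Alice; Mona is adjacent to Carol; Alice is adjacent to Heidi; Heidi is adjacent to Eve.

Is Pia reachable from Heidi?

No

Explore from Heidi.
Distance 1: reach Alice, Eve.
Distance 2: reach Mona.
Distance 3: reach Carol, Ivan.
The search is exhausted without reaching Pia; it lies in a different component.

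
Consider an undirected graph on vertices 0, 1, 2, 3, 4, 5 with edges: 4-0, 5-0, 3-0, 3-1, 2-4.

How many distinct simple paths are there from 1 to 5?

1–3–0–5

1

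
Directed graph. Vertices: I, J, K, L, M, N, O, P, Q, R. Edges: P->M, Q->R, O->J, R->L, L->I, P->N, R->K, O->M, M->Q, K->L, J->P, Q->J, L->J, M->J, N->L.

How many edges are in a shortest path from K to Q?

5

Distance 0: K.
Distance 1: L.
Distance 2: I, J.
Distance 3: P.
Distance 4: M, N.
Distance 5: Q — contains Q.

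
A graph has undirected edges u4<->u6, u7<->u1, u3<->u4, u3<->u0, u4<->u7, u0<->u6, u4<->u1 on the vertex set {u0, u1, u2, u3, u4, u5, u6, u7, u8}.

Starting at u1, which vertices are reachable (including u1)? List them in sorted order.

Start at u1.
Its neighbours: u4, u7.
Then their neighbours: u3, u6.
Then next layer: u0.
Nothing further is reachable.

u0, u1, u3, u4, u6, u7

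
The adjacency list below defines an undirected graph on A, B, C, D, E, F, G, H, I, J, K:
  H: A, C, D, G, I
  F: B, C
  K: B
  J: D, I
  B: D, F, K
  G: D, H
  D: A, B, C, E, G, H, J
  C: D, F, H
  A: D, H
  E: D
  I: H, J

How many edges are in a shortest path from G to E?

Distance 0: G.
Distance 1: D, H.
Distance 2: A, B, C, E, I, J — contains E.

2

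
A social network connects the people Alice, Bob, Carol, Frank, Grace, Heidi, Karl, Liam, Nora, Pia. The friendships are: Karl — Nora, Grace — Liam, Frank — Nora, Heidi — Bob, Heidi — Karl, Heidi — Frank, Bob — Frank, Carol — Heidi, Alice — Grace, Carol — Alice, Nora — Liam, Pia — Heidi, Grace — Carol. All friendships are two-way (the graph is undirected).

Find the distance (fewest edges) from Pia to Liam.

Distance 0: Pia.
Distance 1: Heidi.
Distance 2: Bob, Carol, Frank, Karl.
Distance 3: Alice, Grace, Nora.
Distance 4: Liam — contains Liam.

4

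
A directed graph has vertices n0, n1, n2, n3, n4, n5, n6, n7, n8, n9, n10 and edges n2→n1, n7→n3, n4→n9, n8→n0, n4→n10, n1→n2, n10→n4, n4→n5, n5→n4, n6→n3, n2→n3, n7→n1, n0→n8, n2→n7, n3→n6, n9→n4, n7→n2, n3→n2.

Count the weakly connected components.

3

From n0: component {n0, n8}.
From n1: component {n1, n2, n3, n6, n7}.
From n4: component {n4, n5, n9, n10}.
That's 3 components.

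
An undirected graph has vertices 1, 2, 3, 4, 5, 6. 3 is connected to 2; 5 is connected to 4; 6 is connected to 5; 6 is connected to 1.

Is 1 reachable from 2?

No

Explore from 2.
Distance 1: reach 3.
The search is exhausted without reaching 1; it lies in a different component.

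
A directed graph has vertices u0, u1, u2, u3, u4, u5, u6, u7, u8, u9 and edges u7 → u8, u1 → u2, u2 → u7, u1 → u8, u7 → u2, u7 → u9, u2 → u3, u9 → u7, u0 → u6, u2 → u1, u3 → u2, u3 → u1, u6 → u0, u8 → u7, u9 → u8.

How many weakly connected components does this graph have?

From u0: component {u0, u6}.
From u1: component {u1, u2, u3, u7, u8, u9}.
From u4: component {u4}.
From u5: component {u5}.
That's 4 components.

4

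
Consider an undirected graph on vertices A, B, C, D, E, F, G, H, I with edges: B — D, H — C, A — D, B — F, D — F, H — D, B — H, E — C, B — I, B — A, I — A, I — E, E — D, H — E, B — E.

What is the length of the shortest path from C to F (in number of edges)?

3

Distance 0: C.
Distance 1: E, H.
Distance 2: B, D, I.
Distance 3: A, F — contains F.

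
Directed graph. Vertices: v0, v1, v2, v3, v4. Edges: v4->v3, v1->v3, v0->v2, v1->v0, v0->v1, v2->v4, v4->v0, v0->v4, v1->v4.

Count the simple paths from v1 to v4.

3

v1→v0→v2→v4
v1→v0→v4
v1→v4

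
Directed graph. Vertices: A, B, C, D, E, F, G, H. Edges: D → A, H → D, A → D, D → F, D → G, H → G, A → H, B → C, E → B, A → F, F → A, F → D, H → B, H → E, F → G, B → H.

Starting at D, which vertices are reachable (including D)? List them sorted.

A, B, C, D, E, F, G, H

Start at D.
Its neighbours: A, F, G.
Then their neighbours: H.
Then next layer: B, E.
Then next layer: C.
Every vertex is now reached.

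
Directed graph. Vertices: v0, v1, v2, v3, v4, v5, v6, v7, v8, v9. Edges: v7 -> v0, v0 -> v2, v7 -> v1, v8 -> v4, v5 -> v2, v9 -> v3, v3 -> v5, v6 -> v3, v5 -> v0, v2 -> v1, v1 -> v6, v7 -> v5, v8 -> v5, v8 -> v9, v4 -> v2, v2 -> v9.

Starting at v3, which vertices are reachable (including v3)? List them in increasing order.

v0, v1, v2, v3, v5, v6, v9

Start at v3.
Its neighbours: v5.
Then their neighbours: v0, v2.
Then next layer: v1, v9.
Then next layer: v6.
Nothing further is reachable.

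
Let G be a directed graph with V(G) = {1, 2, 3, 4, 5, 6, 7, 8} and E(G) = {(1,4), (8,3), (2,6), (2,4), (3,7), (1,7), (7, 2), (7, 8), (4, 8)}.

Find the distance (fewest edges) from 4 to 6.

5

Distance 0: 4.
Distance 1: 8.
Distance 2: 3.
Distance 3: 7.
Distance 4: 2.
Distance 5: 6 — contains 6.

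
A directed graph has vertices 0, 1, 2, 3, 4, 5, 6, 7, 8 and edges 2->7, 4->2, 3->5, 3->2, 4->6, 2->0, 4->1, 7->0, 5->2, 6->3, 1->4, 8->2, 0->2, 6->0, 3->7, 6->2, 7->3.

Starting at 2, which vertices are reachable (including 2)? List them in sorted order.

Start at 2.
Its neighbours: 0, 7.
Then their neighbours: 3.
Then next layer: 5.
Nothing further is reachable.

0, 2, 3, 5, 7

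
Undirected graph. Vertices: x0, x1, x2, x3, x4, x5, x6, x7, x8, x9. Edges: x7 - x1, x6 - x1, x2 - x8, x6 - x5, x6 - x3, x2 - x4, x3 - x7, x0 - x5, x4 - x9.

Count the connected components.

2

From x0: component {x0, x1, x3, x5, x6, x7}.
From x2: component {x2, x4, x8, x9}.
That's 2 components.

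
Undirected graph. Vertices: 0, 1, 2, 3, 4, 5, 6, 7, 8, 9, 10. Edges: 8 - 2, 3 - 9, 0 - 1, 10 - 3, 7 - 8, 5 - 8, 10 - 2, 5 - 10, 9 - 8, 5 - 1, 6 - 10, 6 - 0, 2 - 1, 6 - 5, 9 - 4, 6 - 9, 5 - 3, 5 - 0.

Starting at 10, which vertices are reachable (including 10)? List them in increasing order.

Start at 10.
Its neighbours: 2, 3, 5, 6.
Then their neighbours: 0, 1, 8, 9.
Then next layer: 4, 7.
Every vertex is now reached.

0, 1, 2, 3, 4, 5, 6, 7, 8, 9, 10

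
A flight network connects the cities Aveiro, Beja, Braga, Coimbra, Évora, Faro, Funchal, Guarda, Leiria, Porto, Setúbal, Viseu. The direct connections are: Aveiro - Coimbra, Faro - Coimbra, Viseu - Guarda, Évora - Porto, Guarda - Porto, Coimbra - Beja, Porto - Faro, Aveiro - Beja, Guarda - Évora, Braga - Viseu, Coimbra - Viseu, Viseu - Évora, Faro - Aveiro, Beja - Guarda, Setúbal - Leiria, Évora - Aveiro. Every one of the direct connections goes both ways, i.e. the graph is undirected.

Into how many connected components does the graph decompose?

3

From Aveiro: component {Aveiro, Beja, Braga, Coimbra, Évora, Faro, Guarda, Porto, Viseu}.
From Funchal: component {Funchal}.
From Leiria: component {Leiria, Setúbal}.
That's 3 components.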